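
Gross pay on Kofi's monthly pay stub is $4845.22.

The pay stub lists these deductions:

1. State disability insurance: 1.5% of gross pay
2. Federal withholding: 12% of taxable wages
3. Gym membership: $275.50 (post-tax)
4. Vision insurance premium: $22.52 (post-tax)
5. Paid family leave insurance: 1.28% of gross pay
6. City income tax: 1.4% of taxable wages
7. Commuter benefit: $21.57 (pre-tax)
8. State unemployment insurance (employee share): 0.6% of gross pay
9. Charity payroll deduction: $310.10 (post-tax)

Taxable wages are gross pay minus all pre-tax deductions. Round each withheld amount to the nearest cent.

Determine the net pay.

$3405.39

Commuter benefit: $21.57
Taxable wages = $4845.22 − $21.57 = $4823.65
City income tax: $4823.65 × 0.014 = $67.53
Federal withholding: $4823.65 × 0.12 = $578.84
State unemployment insurance (employee share): $4845.22 × 0.006 = $29.07
Paid family leave insurance: $4845.22 × 0.0128 = $62.02
State disability insurance: $4845.22 × 0.015 = $72.68
Gym membership: $275.50
Vision insurance premium: $22.52
Charity payroll deduction: $310.10
Total deductions = $21.57 + $67.53 + $578.84 + $29.07 + $62.02 + $72.68 + $275.50 + $22.52 + $310.10 = $1439.83
Net pay = $4845.22 − $1439.83 = $3405.39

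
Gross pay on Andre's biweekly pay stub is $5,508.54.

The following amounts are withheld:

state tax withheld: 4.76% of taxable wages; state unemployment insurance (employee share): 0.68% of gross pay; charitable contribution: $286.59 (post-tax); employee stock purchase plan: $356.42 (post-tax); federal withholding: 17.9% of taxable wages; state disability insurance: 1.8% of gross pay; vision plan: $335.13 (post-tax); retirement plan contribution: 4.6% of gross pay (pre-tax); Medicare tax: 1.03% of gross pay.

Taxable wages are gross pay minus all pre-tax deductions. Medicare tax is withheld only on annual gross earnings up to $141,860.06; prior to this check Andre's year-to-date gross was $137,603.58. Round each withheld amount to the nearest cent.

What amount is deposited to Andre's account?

Retirement plan contribution: $5,508.54 × 0.046 = $253.39
Taxable wages = $5,508.54 − $253.39 = $5,255.15
State tax withheld: $5,255.15 × 0.0476 = $250.15
Federal withholding: $5,255.15 × 0.179 = $940.67
State disability insurance: $5,508.54 × 0.018 = $99.15
Medicare tax: only $141,860.06 − $137,603.58 = $4,256.48 of this check is subject → $4,256.48 × 0.0103 = $43.84
State unemployment insurance (employee share): $5,508.54 × 0.0068 = $37.46
Vision plan: $335.13
Charitable contribution: $286.59
Employee stock purchase plan: $356.42
Total deductions = $253.39 + $250.15 + $940.67 + $99.15 + $43.84 + $37.46 + $335.13 + $286.59 + $356.42 = $2,602.80
Net pay = $5,508.54 − $2,602.80 = $2,905.74

$2,905.74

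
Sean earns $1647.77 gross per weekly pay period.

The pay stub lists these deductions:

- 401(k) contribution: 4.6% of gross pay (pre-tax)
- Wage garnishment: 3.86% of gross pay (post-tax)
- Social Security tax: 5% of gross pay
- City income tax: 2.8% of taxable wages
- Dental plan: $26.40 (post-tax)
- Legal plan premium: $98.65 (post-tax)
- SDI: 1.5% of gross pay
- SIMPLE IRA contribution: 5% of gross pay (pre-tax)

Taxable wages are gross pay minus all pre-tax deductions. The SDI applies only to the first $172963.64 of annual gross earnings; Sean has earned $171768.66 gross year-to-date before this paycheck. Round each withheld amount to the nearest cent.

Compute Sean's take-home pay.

401(k) contribution: $1647.77 × 0.046 = $75.80
SIMPLE IRA contribution: $1647.77 × 0.05 = $82.39
Pre-tax total = $75.80 + $82.39 = $158.19
Taxable wages = $1647.77 − $158.19 = $1489.58
City income tax: $1489.58 × 0.028 = $41.71
SDI: only $172963.64 − $171768.66 = $1194.98 of this check is subject → $1194.98 × 0.015 = $17.92
Social Security tax: $1647.77 × 0.05 = $82.39
Dental plan: $26.40
Legal plan premium: $98.65
Wage garnishment: $1647.77 × 0.0386 = $63.60
Total deductions = $75.80 + $82.39 + $41.71 + $17.92 + $82.39 + $26.40 + $98.65 + $63.60 = $488.86
Net pay = $1647.77 − $488.86 = $1158.91

$1158.91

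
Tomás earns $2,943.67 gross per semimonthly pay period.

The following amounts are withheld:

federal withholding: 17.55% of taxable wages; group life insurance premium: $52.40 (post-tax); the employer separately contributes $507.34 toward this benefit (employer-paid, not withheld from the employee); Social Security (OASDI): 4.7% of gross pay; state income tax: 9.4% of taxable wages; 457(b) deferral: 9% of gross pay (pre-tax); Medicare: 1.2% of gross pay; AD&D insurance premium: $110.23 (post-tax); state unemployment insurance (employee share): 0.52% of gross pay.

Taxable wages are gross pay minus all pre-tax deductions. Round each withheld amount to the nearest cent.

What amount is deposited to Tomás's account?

$1,605.21

457(b) deferral: $2,943.67 × 0.09 = $264.93
Taxable wages = $2,943.67 − $264.93 = $2,678.74
Federal withholding: $2,678.74 × 0.1755 = $470.12
State income tax: $2,678.74 × 0.094 = $251.80
Social Security (OASDI): $2,943.67 × 0.047 = $138.35
Medicare: $2,943.67 × 0.012 = $35.32
State unemployment insurance (employee share): $2,943.67 × 0.0052 = $15.31
Group life insurance premium: $52.40
AD&D insurance premium: $110.23
(Employer's $507.34 toward group life insurance premium is not withheld from the employee.)
Total deductions = $264.93 + $470.12 + $251.80 + $138.35 + $35.32 + $15.31 + $52.40 + $110.23 = $1,338.46
Net pay = $2,943.67 − $1,338.46 = $1,605.21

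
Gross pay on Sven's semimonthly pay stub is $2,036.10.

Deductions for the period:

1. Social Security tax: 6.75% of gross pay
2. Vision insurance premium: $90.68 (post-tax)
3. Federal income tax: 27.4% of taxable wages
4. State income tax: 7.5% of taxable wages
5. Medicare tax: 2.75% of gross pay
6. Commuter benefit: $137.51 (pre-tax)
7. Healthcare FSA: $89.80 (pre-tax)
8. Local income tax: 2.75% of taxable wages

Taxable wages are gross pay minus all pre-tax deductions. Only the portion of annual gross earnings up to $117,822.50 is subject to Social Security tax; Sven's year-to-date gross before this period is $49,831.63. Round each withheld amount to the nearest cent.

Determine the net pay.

Commuter benefit: $137.51
Healthcare FSA: $89.80
Pre-tax total = $137.51 + $89.80 = $227.31
Taxable wages = $2,036.10 − $227.31 = $1,808.79
Federal income tax: $1,808.79 × 0.274 = $495.61
Local income tax: $1,808.79 × 0.0275 = $49.74
State income tax: $1,808.79 × 0.075 = $135.66
Medicare tax: $2,036.10 × 0.0275 = $55.99
Social Security tax: cap not yet reached, full $2,036.10 is subject → $2,036.10 × 0.0675 = $137.44
Vision insurance premium: $90.68
Total deductions = $137.51 + $89.80 + $495.61 + $49.74 + $135.66 + $55.99 + $137.44 + $90.68 = $1,192.43
Net pay = $2,036.10 − $1,192.43 = $843.67

$843.67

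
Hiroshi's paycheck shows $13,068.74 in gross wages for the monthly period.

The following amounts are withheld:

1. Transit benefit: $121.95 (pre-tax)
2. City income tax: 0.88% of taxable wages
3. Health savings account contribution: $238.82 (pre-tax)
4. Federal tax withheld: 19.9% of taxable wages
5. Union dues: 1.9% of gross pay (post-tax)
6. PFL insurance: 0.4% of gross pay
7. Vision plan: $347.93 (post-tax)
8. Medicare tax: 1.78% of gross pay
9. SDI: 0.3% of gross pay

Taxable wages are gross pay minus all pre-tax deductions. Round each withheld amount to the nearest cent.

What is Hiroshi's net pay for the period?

Transit benefit: $121.95
Health savings account contribution: $238.82
Pre-tax total = $121.95 + $238.82 = $360.77
Taxable wages = $13,068.74 − $360.77 = $12,707.97
City income tax: $12,707.97 × 0.0088 = $111.83
Federal tax withheld: $12,707.97 × 0.199 = $2,528.89
SDI: $13,068.74 × 0.003 = $39.21
PFL insurance: $13,068.74 × 0.004 = $52.27
Medicare tax: $13,068.74 × 0.0178 = $232.62
Vision plan: $347.93
Union dues: $13,068.74 × 0.019 = $248.31
Total deductions = $121.95 + $238.82 + $111.83 + $2,528.89 + $39.21 + $52.27 + $232.62 + $347.93 + $248.31 = $3,921.83
Net pay = $13,068.74 − $3,921.83 = $9,146.91

$9,146.91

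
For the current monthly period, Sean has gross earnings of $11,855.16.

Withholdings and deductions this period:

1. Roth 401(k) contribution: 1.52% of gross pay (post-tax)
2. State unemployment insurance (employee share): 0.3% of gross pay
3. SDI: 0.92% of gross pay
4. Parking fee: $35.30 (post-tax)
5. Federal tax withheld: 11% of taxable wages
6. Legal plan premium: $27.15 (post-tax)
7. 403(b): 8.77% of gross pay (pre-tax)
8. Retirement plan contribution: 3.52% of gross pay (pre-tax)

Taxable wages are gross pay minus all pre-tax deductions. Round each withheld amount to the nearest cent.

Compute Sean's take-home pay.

$8,867.07

403(b): $11,855.16 × 0.0877 = $1,039.70
Retirement plan contribution: $11,855.16 × 0.0352 = $417.30
Pre-tax total = $1,039.70 + $417.30 = $1,457.00
Taxable wages = $11,855.16 − $1,457.00 = $10,398.16
Federal tax withheld: $10,398.16 × 0.11 = $1,143.80
State unemployment insurance (employee share): $11,855.16 × 0.003 = $35.57
SDI: $11,855.16 × 0.0092 = $109.07
Legal plan premium: $27.15
Parking fee: $35.30
Roth 401(k) contribution: $11,855.16 × 0.0152 = $180.20
Total deductions = $1,039.70 + $417.30 + $1,143.80 + $35.57 + $109.07 + $27.15 + $35.30 + $180.20 = $2,988.09
Net pay = $11,855.16 − $2,988.09 = $8,867.07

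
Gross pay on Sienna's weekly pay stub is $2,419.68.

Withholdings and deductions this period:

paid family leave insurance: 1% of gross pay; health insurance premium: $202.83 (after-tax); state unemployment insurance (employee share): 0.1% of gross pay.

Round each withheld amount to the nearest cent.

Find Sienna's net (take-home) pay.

State unemployment insurance (employee share): $2,419.68 × 0.001 = $2.42
Paid family leave insurance: $2,419.68 × 0.01 = $24.20
Health insurance premium: $202.83
Total deductions = $2.42 + $24.20 + $202.83 = $229.45
Net pay = $2,419.68 − $229.45 = $2,190.23

$2,190.23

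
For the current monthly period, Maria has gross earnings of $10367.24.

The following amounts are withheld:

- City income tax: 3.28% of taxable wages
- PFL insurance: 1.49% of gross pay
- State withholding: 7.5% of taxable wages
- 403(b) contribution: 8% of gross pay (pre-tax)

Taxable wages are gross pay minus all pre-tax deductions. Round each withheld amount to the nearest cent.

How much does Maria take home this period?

403(b) contribution: $10367.24 × 0.08 = $829.38
Taxable wages = $10367.24 − $829.38 = $9537.86
City income tax: $9537.86 × 0.0328 = $312.84
State withholding: $9537.86 × 0.075 = $715.34
PFL insurance: $10367.24 × 0.0149 = $154.47
Total deductions = $829.38 + $312.84 + $715.34 + $154.47 = $2012.03
Net pay = $10367.24 − $2012.03 = $8355.21

$8355.21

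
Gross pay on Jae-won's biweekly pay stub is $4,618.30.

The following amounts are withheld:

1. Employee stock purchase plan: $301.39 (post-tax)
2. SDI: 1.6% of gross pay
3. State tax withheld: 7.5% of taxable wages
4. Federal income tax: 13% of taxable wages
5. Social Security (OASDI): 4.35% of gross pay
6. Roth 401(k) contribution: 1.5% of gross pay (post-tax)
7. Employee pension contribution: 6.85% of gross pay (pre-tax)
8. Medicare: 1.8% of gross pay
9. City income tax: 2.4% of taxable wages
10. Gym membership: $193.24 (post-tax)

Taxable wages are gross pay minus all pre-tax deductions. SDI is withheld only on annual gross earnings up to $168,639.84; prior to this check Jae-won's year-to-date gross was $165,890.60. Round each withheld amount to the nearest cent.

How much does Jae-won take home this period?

$2,424.88

Employee pension contribution: $4,618.30 × 0.0685 = $316.35
Taxable wages = $4,618.30 − $316.35 = $4,301.95
City income tax: $4,301.95 × 0.024 = $103.25
State tax withheld: $4,301.95 × 0.075 = $322.65
Federal income tax: $4,301.95 × 0.13 = $559.25
Social Security (OASDI): $4,618.30 × 0.0435 = $200.90
Medicare: $4,618.30 × 0.018 = $83.13
SDI: only $168,639.84 − $165,890.60 = $2,749.24 of this check is subject → $2,749.24 × 0.016 = $43.99
Employee stock purchase plan: $301.39
Gym membership: $193.24
Roth 401(k) contribution: $4,618.30 × 0.015 = $69.27
Total deductions = $316.35 + $103.25 + $322.65 + $559.25 + $200.90 + $83.13 + $43.99 + $301.39 + $193.24 + $69.27 = $2,193.42
Net pay = $4,618.30 − $2,193.42 = $2,424.88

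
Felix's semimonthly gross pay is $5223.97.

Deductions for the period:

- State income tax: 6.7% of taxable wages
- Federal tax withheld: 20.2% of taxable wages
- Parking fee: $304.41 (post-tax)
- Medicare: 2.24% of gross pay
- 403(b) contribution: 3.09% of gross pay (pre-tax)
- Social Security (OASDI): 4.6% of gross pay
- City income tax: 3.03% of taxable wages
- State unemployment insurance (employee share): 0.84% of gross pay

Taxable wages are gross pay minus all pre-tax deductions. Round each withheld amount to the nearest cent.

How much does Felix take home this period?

403(b) contribution: $5223.97 × 0.0309 = $161.42
Taxable wages = $5223.97 − $161.42 = $5062.55
Federal tax withheld: $5062.55 × 0.202 = $1022.64
State income tax: $5062.55 × 0.067 = $339.19
City income tax: $5062.55 × 0.0303 = $153.40
Medicare: $5223.97 × 0.0224 = $117.02
Social Security (OASDI): $5223.97 × 0.046 = $240.30
State unemployment insurance (employee share): $5223.97 × 0.0084 = $43.88
Parking fee: $304.41
Total deductions = $161.42 + $1022.64 + $339.19 + $153.40 + $117.02 + $240.30 + $43.88 + $304.41 = $2382.26
Net pay = $5223.97 − $2382.26 = $2841.71

$2841.71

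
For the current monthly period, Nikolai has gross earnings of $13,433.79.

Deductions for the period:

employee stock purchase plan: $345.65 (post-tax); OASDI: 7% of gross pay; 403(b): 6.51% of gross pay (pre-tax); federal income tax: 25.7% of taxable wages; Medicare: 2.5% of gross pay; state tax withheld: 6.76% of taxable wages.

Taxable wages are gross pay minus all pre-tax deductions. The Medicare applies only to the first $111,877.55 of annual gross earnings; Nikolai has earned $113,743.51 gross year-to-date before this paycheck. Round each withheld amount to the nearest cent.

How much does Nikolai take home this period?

403(b): $13,433.79 × 0.0651 = $874.54
Taxable wages = $13,433.79 − $874.54 = $12,559.25
State tax withheld: $12,559.25 × 0.0676 = $849.01
Federal income tax: $12,559.25 × 0.257 = $3,227.73
Medicare: annual cap $111,877.55 already reached (YTD $113,743.51), so $0.00
OASDI: $13,433.79 × 0.07 = $940.37
Employee stock purchase plan: $345.65
Total deductions = $874.54 + $849.01 + $3,227.73 + $0.00 + $940.37 + $345.65 = $6,237.30
Net pay = $13,433.79 − $6,237.30 = $7,196.49

$7,196.49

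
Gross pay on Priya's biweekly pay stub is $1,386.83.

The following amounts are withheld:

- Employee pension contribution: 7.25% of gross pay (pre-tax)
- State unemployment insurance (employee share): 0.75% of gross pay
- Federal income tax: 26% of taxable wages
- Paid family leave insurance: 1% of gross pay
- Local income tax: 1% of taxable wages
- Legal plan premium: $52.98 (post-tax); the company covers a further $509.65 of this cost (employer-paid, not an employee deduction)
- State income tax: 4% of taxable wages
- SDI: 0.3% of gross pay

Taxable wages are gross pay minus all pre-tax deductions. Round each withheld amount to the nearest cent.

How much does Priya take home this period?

Employee pension contribution: $1,386.83 × 0.0725 = $100.55
Taxable wages = $1,386.83 − $100.55 = $1,286.28
Federal income tax: $1,286.28 × 0.26 = $334.43
Local income tax: $1,286.28 × 0.01 = $12.86
State income tax: $1,286.28 × 0.04 = $51.45
SDI: $1,386.83 × 0.003 = $4.16
Paid family leave insurance: $1,386.83 × 0.01 = $13.87
State unemployment insurance (employee share): $1,386.83 × 0.0075 = $10.40
Legal plan premium: $52.98
(Employer's $509.65 toward legal plan premium is not withheld from the employee.)
Total deductions = $100.55 + $334.43 + $12.86 + $51.45 + $4.16 + $13.87 + $10.40 + $52.98 = $580.70
Net pay = $1,386.83 − $580.70 = $806.13

$806.13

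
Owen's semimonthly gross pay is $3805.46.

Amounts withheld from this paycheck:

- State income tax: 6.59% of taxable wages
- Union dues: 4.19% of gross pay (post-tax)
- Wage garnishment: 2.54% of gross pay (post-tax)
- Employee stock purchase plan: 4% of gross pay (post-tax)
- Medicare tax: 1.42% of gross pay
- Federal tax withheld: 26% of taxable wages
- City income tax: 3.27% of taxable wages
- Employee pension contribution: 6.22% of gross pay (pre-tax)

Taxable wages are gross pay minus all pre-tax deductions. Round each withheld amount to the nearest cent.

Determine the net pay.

$1826.63

Employee pension contribution: $3805.46 × 0.0622 = $236.70
Taxable wages = $3805.46 − $236.70 = $3568.76
City income tax: $3568.76 × 0.0327 = $116.70
Federal tax withheld: $3568.76 × 0.26 = $927.88
State income tax: $3568.76 × 0.0659 = $235.18
Medicare tax: $3805.46 × 0.0142 = $54.04
Wage garnishment: $3805.46 × 0.0254 = $96.66
Employee stock purchase plan: $3805.46 × 0.04 = $152.22
Union dues: $3805.46 × 0.0419 = $159.45
Total deductions = $236.70 + $116.70 + $927.88 + $235.18 + $54.04 + $96.66 + $152.22 + $159.45 = $1978.83
Net pay = $3805.46 − $1978.83 = $1826.63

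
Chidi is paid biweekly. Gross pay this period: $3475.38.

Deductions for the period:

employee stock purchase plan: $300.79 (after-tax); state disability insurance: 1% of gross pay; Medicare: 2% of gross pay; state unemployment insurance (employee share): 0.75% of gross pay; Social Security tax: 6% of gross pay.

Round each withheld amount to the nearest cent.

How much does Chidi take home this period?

State unemployment insurance (employee share): $3475.38 × 0.0075 = $26.07
Social Security tax: $3475.38 × 0.06 = $208.52
Medicare: $3475.38 × 0.02 = $69.51
State disability insurance: $3475.38 × 0.01 = $34.75
Employee stock purchase plan: $300.79
Total deductions = $26.07 + $208.52 + $69.51 + $34.75 + $300.79 = $639.64
Net pay = $3475.38 − $639.64 = $2835.74

$2835.74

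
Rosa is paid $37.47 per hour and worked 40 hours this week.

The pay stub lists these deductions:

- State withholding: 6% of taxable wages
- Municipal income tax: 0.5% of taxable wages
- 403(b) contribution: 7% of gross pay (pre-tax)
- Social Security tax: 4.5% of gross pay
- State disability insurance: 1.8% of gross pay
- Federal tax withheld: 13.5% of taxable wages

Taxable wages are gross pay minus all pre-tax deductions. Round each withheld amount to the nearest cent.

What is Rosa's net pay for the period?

Gross pay: 40 × $37.47 = $1498.80
403(b) contribution: $1498.80 × 0.07 = $104.92
Taxable wages = $1498.80 − $104.92 = $1393.88
Municipal income tax: $1393.88 × 0.005 = $6.97
State withholding: $1393.88 × 0.06 = $83.63
Federal tax withheld: $1393.88 × 0.135 = $188.17
Social Security tax: $1498.80 × 0.045 = $67.45
State disability insurance: $1498.80 × 0.018 = $26.98
Total deductions = $104.92 + $6.97 + $83.63 + $188.17 + $67.45 + $26.98 = $478.12
Net pay = $1498.80 − $478.12 = $1020.68

$1020.68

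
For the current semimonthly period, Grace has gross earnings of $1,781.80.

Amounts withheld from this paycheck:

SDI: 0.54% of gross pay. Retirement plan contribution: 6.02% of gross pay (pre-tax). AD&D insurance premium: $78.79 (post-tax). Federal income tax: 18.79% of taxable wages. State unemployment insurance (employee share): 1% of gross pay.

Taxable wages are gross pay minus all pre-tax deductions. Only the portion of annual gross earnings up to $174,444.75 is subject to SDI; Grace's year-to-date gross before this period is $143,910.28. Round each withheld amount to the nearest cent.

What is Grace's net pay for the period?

Retirement plan contribution: $1,781.80 × 0.0602 = $107.26
Taxable wages = $1,781.80 − $107.26 = $1,674.54
Federal income tax: $1,674.54 × 0.1879 = $314.65
State unemployment insurance (employee share): $1,781.80 × 0.01 = $17.82
SDI: cap not yet reached, full $1,781.80 is subject → $1,781.80 × 0.0054 = $9.62
AD&D insurance premium: $78.79
Total deductions = $107.26 + $314.65 + $17.82 + $9.62 + $78.79 = $528.14
Net pay = $1,781.80 − $528.14 = $1,253.66

$1,253.66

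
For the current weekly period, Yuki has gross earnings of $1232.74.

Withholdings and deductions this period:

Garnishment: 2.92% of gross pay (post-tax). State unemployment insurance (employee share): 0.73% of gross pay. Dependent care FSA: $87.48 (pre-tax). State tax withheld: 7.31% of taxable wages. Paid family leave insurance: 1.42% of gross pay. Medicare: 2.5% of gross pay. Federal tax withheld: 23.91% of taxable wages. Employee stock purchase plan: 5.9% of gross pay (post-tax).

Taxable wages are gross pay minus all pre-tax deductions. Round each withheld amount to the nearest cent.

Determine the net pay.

$621.66

Dependent care FSA: $87.48
Taxable wages = $1232.74 − $87.48 = $1145.26
State tax withheld: $1145.26 × 0.0731 = $83.72
Federal tax withheld: $1145.26 × 0.2391 = $273.83
State unemployment insurance (employee share): $1232.74 × 0.0073 = $9.00
Medicare: $1232.74 × 0.025 = $30.82
Paid family leave insurance: $1232.74 × 0.0142 = $17.50
Garnishment: $1232.74 × 0.0292 = $36.00
Employee stock purchase plan: $1232.74 × 0.059 = $72.73
Total deductions = $87.48 + $83.72 + $273.83 + $9.00 + $30.82 + $17.50 + $36.00 + $72.73 = $611.08
Net pay = $1232.74 − $611.08 = $621.66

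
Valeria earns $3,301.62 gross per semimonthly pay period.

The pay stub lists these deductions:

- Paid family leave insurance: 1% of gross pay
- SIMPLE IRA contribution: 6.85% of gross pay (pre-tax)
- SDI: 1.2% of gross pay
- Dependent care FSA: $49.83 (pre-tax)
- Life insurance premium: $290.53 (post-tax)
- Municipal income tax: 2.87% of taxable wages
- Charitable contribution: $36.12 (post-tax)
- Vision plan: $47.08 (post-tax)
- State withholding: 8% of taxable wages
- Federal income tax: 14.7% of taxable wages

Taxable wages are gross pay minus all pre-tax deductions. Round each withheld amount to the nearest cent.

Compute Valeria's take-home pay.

$1,805.60

Dependent care FSA: $49.83
SIMPLE IRA contribution: $3,301.62 × 0.0685 = $226.16
Pre-tax total = $49.83 + $226.16 = $275.99
Taxable wages = $3,301.62 − $275.99 = $3,025.63
Municipal income tax: $3,025.63 × 0.0287 = $86.84
Federal income tax: $3,025.63 × 0.147 = $444.77
State withholding: $3,025.63 × 0.08 = $242.05
SDI: $3,301.62 × 0.012 = $39.62
Paid family leave insurance: $3,301.62 × 0.01 = $33.02
Charitable contribution: $36.12
Vision plan: $47.08
Life insurance premium: $290.53
Total deductions = $49.83 + $226.16 + $86.84 + $444.77 + $242.05 + $39.62 + $33.02 + $36.12 + $47.08 + $290.53 = $1,496.02
Net pay = $3,301.62 − $1,496.02 = $1,805.60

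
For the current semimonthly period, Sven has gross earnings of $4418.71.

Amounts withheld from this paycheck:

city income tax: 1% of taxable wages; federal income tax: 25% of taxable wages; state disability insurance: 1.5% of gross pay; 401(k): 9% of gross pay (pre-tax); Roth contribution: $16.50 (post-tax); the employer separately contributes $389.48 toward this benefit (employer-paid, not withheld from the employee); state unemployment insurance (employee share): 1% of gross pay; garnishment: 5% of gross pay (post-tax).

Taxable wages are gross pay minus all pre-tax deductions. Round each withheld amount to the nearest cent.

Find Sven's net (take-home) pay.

401(k): $4418.71 × 0.09 = $397.68
Taxable wages = $4418.71 − $397.68 = $4021.03
Federal income tax: $4021.03 × 0.25 = $1005.26
City income tax: $4021.03 × 0.01 = $40.21
State unemployment insurance (employee share): $4418.71 × 0.01 = $44.19
State disability insurance: $4418.71 × 0.015 = $66.28
Roth contribution: $16.50
Garnishment: $4418.71 × 0.05 = $220.94
(Employer's $389.48 toward Roth contribution is not withheld from the employee.)
Total deductions = $397.68 + $1005.26 + $40.21 + $44.19 + $66.28 + $16.50 + $220.94 = $1791.06
Net pay = $4418.71 − $1791.06 = $2627.65

$2627.65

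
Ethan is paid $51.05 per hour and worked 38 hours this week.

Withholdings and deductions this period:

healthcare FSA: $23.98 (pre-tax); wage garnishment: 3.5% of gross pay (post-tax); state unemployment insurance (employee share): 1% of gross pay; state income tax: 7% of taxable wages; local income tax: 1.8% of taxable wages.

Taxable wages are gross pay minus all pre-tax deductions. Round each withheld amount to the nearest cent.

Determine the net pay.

$1660.02

Gross pay: 38 × $51.05 = $1939.90
Healthcare FSA: $23.98
Taxable wages = $1939.90 − $23.98 = $1915.92
Local income tax: $1915.92 × 0.018 = $34.49
State income tax: $1915.92 × 0.07 = $134.11
State unemployment insurance (employee share): $1939.90 × 0.01 = $19.40
Wage garnishment: $1939.90 × 0.035 = $67.90
Total deductions = $23.98 + $34.49 + $134.11 + $19.40 + $67.90 = $279.88
Net pay = $1939.90 − $279.88 = $1660.02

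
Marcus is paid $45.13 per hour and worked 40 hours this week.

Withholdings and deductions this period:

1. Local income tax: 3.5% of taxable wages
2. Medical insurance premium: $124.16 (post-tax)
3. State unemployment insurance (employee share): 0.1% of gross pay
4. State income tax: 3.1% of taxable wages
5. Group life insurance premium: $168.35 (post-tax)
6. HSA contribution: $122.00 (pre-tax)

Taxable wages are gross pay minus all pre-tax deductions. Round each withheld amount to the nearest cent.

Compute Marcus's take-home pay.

Gross pay: 40 × $45.13 = $1805.20
HSA contribution: $122.00
Taxable wages = $1805.20 − $122.00 = $1683.20
State income tax: $1683.20 × 0.031 = $52.18
Local income tax: $1683.20 × 0.035 = $58.91
State unemployment insurance (employee share): $1805.20 × 0.001 = $1.81
Group life insurance premium: $168.35
Medical insurance premium: $124.16
Total deductions = $122.00 + $52.18 + $58.91 + $1.81 + $168.35 + $124.16 = $527.41
Net pay = $1805.20 − $527.41 = $1277.79

$1277.79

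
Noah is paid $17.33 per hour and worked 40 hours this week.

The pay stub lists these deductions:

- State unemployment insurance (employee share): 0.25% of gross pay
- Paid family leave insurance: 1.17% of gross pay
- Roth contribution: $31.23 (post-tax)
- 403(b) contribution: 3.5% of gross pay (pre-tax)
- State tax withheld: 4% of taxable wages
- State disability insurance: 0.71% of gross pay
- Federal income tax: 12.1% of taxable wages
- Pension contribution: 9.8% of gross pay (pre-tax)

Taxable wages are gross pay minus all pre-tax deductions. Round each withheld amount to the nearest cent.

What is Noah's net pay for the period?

$458.26

Gross pay: 40 × $17.33 = $693.20
403(b) contribution: $693.20 × 0.035 = $24.26
Pension contribution: $693.20 × 0.098 = $67.93
Pre-tax total = $24.26 + $67.93 = $92.19
Taxable wages = $693.20 − $92.19 = $601.01
State tax withheld: $601.01 × 0.04 = $24.04
Federal income tax: $601.01 × 0.121 = $72.72
Paid family leave insurance: $693.20 × 0.0117 = $8.11
State disability insurance: $693.20 × 0.0071 = $4.92
State unemployment insurance (employee share): $693.20 × 0.0025 = $1.73
Roth contribution: $31.23
Total deductions = $24.26 + $67.93 + $24.04 + $72.72 + $8.11 + $4.92 + $1.73 + $31.23 = $234.94
Net pay = $693.20 − $234.94 = $458.26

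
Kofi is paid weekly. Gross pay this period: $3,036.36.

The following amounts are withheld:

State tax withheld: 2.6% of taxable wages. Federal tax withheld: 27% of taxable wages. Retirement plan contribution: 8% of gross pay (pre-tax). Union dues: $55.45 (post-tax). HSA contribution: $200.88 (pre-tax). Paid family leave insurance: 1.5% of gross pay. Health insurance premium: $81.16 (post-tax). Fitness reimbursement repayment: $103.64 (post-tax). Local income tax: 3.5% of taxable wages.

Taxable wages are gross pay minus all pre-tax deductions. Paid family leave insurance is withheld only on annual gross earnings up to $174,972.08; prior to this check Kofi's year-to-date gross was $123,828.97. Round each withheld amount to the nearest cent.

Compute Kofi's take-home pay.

$1,448.63

Retirement plan contribution: $3,036.36 × 0.08 = $242.91
HSA contribution: $200.88
Pre-tax total = $242.91 + $200.88 = $443.79
Taxable wages = $3,036.36 − $443.79 = $2,592.57
State tax withheld: $2,592.57 × 0.026 = $67.41
Local income tax: $2,592.57 × 0.035 = $90.74
Federal tax withheld: $2,592.57 × 0.27 = $699.99
Paid family leave insurance: cap not yet reached, full $3,036.36 is subject → $3,036.36 × 0.015 = $45.55
Fitness reimbursement repayment: $103.64
Union dues: $55.45
Health insurance premium: $81.16
Total deductions = $242.91 + $200.88 + $67.41 + $90.74 + $699.99 + $45.55 + $103.64 + $55.45 + $81.16 = $1,587.73
Net pay = $3,036.36 − $1,587.73 = $1,448.63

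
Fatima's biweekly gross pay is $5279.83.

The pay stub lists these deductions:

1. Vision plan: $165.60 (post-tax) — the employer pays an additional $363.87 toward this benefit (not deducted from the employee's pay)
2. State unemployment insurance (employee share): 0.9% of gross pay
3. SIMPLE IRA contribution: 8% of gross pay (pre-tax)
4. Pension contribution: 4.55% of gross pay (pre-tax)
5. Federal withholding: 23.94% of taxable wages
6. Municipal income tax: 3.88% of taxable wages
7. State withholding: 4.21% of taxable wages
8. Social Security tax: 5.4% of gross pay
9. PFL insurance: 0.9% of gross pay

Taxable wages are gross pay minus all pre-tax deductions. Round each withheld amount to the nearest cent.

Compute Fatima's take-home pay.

$2592.57

Pension contribution: $5279.83 × 0.0455 = $240.23
SIMPLE IRA contribution: $5279.83 × 0.08 = $422.39
Pre-tax total = $240.23 + $422.39 = $662.62
Taxable wages = $5279.83 − $662.62 = $4617.21
Municipal income tax: $4617.21 × 0.0388 = $179.15
State withholding: $4617.21 × 0.0421 = $194.38
Federal withholding: $4617.21 × 0.2394 = $1105.36
Social Security tax: $5279.83 × 0.054 = $285.11
State unemployment insurance (employee share): $5279.83 × 0.009 = $47.52
PFL insurance: $5279.83 × 0.009 = $47.52
Vision plan: $165.60
(Employer's $363.87 toward vision plan is not withheld from the employee.)
Total deductions = $240.23 + $422.39 + $179.15 + $194.38 + $1105.36 + $285.11 + $47.52 + $47.52 + $165.60 = $2687.26
Net pay = $5279.83 − $2687.26 = $2592.57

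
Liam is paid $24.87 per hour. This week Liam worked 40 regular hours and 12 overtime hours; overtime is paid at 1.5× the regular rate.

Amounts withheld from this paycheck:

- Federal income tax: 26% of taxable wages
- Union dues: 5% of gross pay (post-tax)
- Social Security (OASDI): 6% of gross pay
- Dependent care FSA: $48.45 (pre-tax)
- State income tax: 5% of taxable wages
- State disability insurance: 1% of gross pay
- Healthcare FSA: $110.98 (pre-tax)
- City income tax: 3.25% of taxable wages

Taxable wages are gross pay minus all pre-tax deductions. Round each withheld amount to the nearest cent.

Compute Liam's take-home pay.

$670.50

Regular pay: 40 × $24.87 = $994.80
Overtime pay: 12 × $24.87 × 1.5 = $447.66
Gross pay = $994.80 + $447.66 = $1,442.46
Dependent care FSA: $48.45
Healthcare FSA: $110.98
Pre-tax total = $48.45 + $110.98 = $159.43
Taxable wages = $1,442.46 − $159.43 = $1,283.03
State income tax: $1,283.03 × 0.05 = $64.15
Federal income tax: $1,283.03 × 0.26 = $333.59
City income tax: $1,283.03 × 0.0325 = $41.70
Social Security (OASDI): $1,442.46 × 0.06 = $86.55
State disability insurance: $1,442.46 × 0.01 = $14.42
Union dues: $1,442.46 × 0.05 = $72.12
Total deductions = $48.45 + $110.98 + $64.15 + $333.59 + $41.70 + $86.55 + $14.42 + $72.12 = $771.96
Net pay = $1,442.46 − $771.96 = $670.50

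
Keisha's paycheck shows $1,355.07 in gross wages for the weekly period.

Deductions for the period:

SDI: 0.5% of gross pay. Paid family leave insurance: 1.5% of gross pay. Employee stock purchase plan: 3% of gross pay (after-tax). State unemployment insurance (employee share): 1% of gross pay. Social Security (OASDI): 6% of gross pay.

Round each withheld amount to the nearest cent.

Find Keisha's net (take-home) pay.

SDI: $1,355.07 × 0.005 = $6.78
Social Security (OASDI): $1,355.07 × 0.06 = $81.30
Paid family leave insurance: $1,355.07 × 0.015 = $20.33
State unemployment insurance (employee share): $1,355.07 × 0.01 = $13.55
Employee stock purchase plan: $1,355.07 × 0.03 = $40.65
Total deductions = $6.78 + $81.30 + $20.33 + $13.55 + $40.65 = $162.61
Net pay = $1,355.07 − $162.61 = $1,192.46

$1,192.46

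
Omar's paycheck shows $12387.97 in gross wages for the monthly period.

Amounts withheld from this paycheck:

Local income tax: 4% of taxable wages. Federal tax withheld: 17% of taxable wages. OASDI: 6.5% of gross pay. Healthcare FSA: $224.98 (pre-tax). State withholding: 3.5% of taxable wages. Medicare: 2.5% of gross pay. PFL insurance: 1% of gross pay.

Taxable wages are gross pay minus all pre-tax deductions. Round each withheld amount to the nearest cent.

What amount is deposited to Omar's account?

$7944.26

Healthcare FSA: $224.98
Taxable wages = $12387.97 − $224.98 = $12162.99
Local income tax: $12162.99 × 0.04 = $486.52
Federal tax withheld: $12162.99 × 0.17 = $2067.71
State withholding: $12162.99 × 0.035 = $425.70
PFL insurance: $12387.97 × 0.01 = $123.88
Medicare: $12387.97 × 0.025 = $309.70
OASDI: $12387.97 × 0.065 = $805.22
Total deductions = $224.98 + $486.52 + $2067.71 + $425.70 + $123.88 + $309.70 + $805.22 = $4443.71
Net pay = $12387.97 − $4443.71 = $7944.26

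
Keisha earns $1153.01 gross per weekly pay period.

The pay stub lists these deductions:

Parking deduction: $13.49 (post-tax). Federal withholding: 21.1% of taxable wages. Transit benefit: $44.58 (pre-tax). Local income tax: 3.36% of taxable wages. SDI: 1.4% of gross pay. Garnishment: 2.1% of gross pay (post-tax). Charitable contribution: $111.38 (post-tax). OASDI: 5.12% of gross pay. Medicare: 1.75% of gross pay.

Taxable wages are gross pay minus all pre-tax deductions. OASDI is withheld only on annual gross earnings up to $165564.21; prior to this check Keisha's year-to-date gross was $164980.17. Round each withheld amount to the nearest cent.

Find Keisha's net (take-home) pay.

Transit benefit: $44.58
Taxable wages = $1153.01 − $44.58 = $1108.43
Federal withholding: $1108.43 × 0.211 = $233.88
Local income tax: $1108.43 × 0.0336 = $37.24
SDI: $1153.01 × 0.014 = $16.14
Medicare: $1153.01 × 0.0175 = $20.18
OASDI: only $165564.21 − $164980.17 = $584.04 of this check is subject → $584.04 × 0.0512 = $29.90
Parking deduction: $13.49
Garnishment: $1153.01 × 0.021 = $24.21
Charitable contribution: $111.38
Total deductions = $44.58 + $233.88 + $37.24 + $16.14 + $20.18 + $29.90 + $13.49 + $24.21 + $111.38 = $531.00
Net pay = $1153.01 − $531.00 = $622.01

$622.01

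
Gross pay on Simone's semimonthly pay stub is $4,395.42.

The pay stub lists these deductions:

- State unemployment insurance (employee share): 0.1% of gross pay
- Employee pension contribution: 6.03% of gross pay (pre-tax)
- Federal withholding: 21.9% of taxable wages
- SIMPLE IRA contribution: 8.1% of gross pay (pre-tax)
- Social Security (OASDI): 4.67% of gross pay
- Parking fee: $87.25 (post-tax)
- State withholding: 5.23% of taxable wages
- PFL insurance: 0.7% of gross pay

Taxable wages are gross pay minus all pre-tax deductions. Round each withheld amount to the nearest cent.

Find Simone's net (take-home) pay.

$2,422.68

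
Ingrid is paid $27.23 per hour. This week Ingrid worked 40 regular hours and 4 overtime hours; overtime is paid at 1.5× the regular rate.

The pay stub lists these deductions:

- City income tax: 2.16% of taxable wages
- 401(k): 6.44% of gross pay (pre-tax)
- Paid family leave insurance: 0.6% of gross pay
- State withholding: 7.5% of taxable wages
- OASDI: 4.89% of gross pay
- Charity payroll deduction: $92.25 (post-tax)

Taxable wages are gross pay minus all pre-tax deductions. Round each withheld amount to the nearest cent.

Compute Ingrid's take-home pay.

$897.69

Regular pay: 40 × $27.23 = $1,089.20
Overtime pay: 4 × $27.23 × 1.5 = $163.38
Gross pay = $1,089.20 + $163.38 = $1,252.58
401(k): $1,252.58 × 0.0644 = $80.67
Taxable wages = $1,252.58 − $80.67 = $1,171.91
State withholding: $1,171.91 × 0.075 = $87.89
City income tax: $1,171.91 × 0.0216 = $25.31
OASDI: $1,252.58 × 0.0489 = $61.25
Paid family leave insurance: $1,252.58 × 0.006 = $7.52
Charity payroll deduction: $92.25
Total deductions = $80.67 + $87.89 + $25.31 + $61.25 + $7.52 + $92.25 = $354.89
Net pay = $1,252.58 − $354.89 = $897.69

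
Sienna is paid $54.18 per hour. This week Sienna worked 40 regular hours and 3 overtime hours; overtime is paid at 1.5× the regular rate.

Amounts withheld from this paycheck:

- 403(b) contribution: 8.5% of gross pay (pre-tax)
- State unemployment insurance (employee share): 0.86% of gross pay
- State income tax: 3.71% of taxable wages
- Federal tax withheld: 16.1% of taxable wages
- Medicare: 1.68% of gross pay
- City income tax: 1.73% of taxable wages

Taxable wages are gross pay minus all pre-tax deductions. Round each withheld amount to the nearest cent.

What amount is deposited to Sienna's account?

$1,669.64

Regular pay: 40 × $54.18 = $2,167.20
Overtime pay: 3 × $54.18 × 1.5 = $243.81
Gross pay = $2,167.20 + $243.81 = $2,411.01
403(b) contribution: $2,411.01 × 0.085 = $204.94
Taxable wages = $2,411.01 − $204.94 = $2,206.07
Federal tax withheld: $2,206.07 × 0.161 = $355.18
State income tax: $2,206.07 × 0.0371 = $81.85
City income tax: $2,206.07 × 0.0173 = $38.17
State unemployment insurance (employee share): $2,411.01 × 0.0086 = $20.73
Medicare: $2,411.01 × 0.0168 = $40.50
Total deductions = $204.94 + $355.18 + $81.85 + $38.17 + $20.73 + $40.50 = $741.37
Net pay = $2,411.01 − $741.37 = $1,669.64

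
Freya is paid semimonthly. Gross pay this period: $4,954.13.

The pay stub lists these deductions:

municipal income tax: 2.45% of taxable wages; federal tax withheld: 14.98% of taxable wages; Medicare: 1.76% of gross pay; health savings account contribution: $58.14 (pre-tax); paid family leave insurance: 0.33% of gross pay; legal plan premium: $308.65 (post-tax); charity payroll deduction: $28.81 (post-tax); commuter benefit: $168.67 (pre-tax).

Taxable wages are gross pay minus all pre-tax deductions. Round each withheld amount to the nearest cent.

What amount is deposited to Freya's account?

$3,462.35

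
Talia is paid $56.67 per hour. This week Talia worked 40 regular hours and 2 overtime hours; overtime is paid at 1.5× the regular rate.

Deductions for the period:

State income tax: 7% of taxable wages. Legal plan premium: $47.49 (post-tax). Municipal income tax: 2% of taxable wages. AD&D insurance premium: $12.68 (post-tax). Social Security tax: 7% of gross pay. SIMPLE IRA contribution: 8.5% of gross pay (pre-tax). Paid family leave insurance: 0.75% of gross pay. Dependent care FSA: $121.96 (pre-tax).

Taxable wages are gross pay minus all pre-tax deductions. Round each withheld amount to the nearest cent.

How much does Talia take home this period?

$1,669.00

Regular pay: 40 × $56.67 = $2,266.80
Overtime pay: 2 × $56.67 × 1.5 = $170.01
Gross pay = $2,266.80 + $170.01 = $2,436.81
SIMPLE IRA contribution: $2,436.81 × 0.085 = $207.13
Dependent care FSA: $121.96
Pre-tax total = $207.13 + $121.96 = $329.09
Taxable wages = $2,436.81 − $329.09 = $2,107.72
Municipal income tax: $2,107.72 × 0.02 = $42.15
State income tax: $2,107.72 × 0.07 = $147.54
Social Security tax: $2,436.81 × 0.07 = $170.58
Paid family leave insurance: $2,436.81 × 0.0075 = $18.28
AD&D insurance premium: $12.68
Legal plan premium: $47.49
Total deductions = $207.13 + $121.96 + $42.15 + $147.54 + $170.58 + $18.28 + $12.68 + $47.49 = $767.81
Net pay = $2,436.81 − $767.81 = $1,669.00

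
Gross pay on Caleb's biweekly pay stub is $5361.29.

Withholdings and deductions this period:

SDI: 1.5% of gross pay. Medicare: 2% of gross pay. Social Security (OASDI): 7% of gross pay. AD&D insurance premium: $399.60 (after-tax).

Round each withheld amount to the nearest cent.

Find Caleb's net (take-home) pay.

SDI: $5361.29 × 0.015 = $80.42
Medicare: $5361.29 × 0.02 = $107.23
Social Security (OASDI): $5361.29 × 0.07 = $375.29
AD&D insurance premium: $399.60
Total deductions = $80.42 + $107.23 + $375.29 + $399.60 = $962.54
Net pay = $5361.29 − $962.54 = $4398.75

$4398.75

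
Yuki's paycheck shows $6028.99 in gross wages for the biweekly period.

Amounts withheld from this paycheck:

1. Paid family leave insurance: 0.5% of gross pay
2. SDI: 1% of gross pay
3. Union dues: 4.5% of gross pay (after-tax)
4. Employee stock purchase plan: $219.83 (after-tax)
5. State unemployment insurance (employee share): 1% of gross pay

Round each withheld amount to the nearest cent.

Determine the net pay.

$5387.14

State unemployment insurance (employee share): $6028.99 × 0.01 = $60.29
SDI: $6028.99 × 0.01 = $60.29
Paid family leave insurance: $6028.99 × 0.005 = $30.14
Employee stock purchase plan: $219.83
Union dues: $6028.99 × 0.045 = $271.30
Total deductions = $60.29 + $60.29 + $30.14 + $219.83 + $271.30 = $641.85
Net pay = $6028.99 − $641.85 = $5387.14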